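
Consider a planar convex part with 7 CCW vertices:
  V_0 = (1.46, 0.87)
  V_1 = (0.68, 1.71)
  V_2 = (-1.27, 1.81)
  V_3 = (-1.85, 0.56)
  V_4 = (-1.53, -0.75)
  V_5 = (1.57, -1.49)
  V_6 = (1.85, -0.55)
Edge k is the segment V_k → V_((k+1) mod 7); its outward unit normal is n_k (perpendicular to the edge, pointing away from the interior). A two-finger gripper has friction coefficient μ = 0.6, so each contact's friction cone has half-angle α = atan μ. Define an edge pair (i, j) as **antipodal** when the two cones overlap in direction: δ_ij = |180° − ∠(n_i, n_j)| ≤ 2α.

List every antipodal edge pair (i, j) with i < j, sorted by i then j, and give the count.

α = atan 0.6 = 30.96°;  2α = 61.93°
n_0 = (+0.7328, +0.6805)
n_1 = (+0.0512, +0.9987)
n_2 = (-0.9071, +0.4209)
n_3 = (-0.9714, -0.2373)
n_4 = (-0.2322, -0.9727)
n_5 = (+0.9584, -0.2855)
n_6 = (+0.9643, +0.2648)
  (0,1): δ = 135.81°  ·
  (0,2): δ = 67.77°  ·
  (0,3): δ = 29.15°  ✓
  (0,4): δ = 33.70°  ✓
  (0,5): δ = 120.53°  ·
  (0,6): δ = 152.48°  ·
  (1,2): δ = 111.96°  ·
  (1,3): δ = 73.34°  ·
  (1,4): δ = 10.49°  ✓
  (1,5): δ = 76.35°  ·
  (1,6): δ = 108.29°  ·
  (2,3): δ = 141.38°  ·
  (2,4): δ = 78.53°  ·
  (2,5): δ = 8.30°  ✓
  (2,6): δ = 40.25°  ✓
  (3,4): δ = 117.15°  ·
  (3,5): δ = 30.31°  ✓
  (3,6): δ = 1.63°  ✓
  (4,5): δ = 93.16°  ·
  (4,6): δ = 61.22°  ✓
  (5,6): δ = 148.06°  ·
antipodal pairs: 8

count = 8; pairs: (0,3), (0,4), (1,4), (2,5), (2,6), (3,5), (3,6), (4,6)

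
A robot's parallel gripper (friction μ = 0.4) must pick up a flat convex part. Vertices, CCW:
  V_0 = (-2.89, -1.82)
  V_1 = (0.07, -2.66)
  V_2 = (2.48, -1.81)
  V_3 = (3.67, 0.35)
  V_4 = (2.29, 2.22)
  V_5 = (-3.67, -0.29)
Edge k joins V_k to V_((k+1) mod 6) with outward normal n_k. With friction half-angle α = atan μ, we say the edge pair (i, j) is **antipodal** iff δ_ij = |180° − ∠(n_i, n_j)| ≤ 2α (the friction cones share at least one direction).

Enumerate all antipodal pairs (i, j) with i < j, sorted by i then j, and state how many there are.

count = 5; pairs: (0,3), (0,4), (1,4), (2,4), (3,5)

α = atan 0.4 = 21.80°;  2α = 43.60°
n_0 = (-0.2730, -0.9620)
n_1 = (+0.3326, -0.9431)
n_2 = (+0.8759, -0.4825)
n_3 = (+0.8046, +0.5938)
n_4 = (-0.3881, +0.9216)
n_5 = (-0.8909, -0.4542)
  (0,1): δ = 144.73°  ·
  (0,2): δ = 103.01°  ·
  (0,3): δ = 37.73°  ✓
  (0,4): δ = 38.68°  ✓
  (0,5): δ = 132.86°  ·
  (1,2): δ = 138.28°  ·
  (1,3): δ = 73.00°  ·
  (1,4): δ = 3.41°  ✓
  (1,5): δ = 97.59°  ·
  (2,3): δ = 114.72°  ·
  (2,4): δ = 38.31°  ✓
  (2,5): δ = 55.86°  ·
  (3,4): δ = 103.59°  ·
  (3,5): δ = 9.41°  ✓
  (4,5): δ = 85.83°  ·
antipodal pairs: 5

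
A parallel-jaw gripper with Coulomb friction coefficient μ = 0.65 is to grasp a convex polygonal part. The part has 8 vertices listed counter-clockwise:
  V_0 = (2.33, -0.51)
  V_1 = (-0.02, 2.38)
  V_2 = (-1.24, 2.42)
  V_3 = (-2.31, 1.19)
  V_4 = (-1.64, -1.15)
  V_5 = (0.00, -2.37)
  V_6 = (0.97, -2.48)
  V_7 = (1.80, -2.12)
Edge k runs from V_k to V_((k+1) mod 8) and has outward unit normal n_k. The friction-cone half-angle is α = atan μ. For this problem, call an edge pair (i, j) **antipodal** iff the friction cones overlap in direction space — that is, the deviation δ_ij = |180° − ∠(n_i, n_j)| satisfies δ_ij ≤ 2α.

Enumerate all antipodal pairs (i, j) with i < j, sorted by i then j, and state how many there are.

α = atan 0.65 = 33.02°;  2α = 66.05°
n_0 = (+0.7759, +0.6309)
n_1 = (+0.0328, +0.9995)
n_2 = (-0.7545, +0.6563)
n_3 = (-0.9614, -0.2753)
n_4 = (-0.5969, -0.8023)
n_5 = (-0.1127, -0.9936)
n_6 = (+0.3979, -0.9174)
n_7 = (+0.9499, -0.3127)
  (0,1): δ = 130.99°  ·
  (0,2): δ = 80.14°  ·
  (0,3): δ = 23.14°  ✓
  (0,4): δ = 14.24°  ✓
  (0,5): δ = 44.41°  ✓
  (0,6): δ = 74.33°  ·
  (0,7): δ = 122.66°  ·
  (1,2): δ = 129.14°  ·
  (1,3): δ = 72.14°  ·
  (1,4): δ = 34.77°  ✓
  (1,5): δ = 4.59°  ✓
  (1,6): δ = 25.33°  ✓
  (1,7): δ = 73.66°  ·
  (2,3): δ = 123.00°  ·
  (2,4): δ = 85.63°  ·
  (2,5): δ = 55.45°  ✓
  (2,6): δ = 25.53°  ✓
  (2,7): δ = 22.80°  ✓
  (3,4): δ = 142.62°  ·
  (3,5): δ = 112.45°  ·
  (3,6): δ = 82.53°  ·
  (3,7): δ = 34.20°  ✓
  (4,5): δ = 149.82°  ·
  (4,6): δ = 119.91°  ·
  (4,7): δ = 71.58°  ·
  (5,6): δ = 150.08°  ·
  (5,7): δ = 101.75°  ·
  (6,7): δ = 131.67°  ·
antipodal pairs: 10

count = 10; pairs: (0,3), (0,4), (0,5), (1,4), (1,5), (1,6), (2,5), (2,6), (2,7), (3,7)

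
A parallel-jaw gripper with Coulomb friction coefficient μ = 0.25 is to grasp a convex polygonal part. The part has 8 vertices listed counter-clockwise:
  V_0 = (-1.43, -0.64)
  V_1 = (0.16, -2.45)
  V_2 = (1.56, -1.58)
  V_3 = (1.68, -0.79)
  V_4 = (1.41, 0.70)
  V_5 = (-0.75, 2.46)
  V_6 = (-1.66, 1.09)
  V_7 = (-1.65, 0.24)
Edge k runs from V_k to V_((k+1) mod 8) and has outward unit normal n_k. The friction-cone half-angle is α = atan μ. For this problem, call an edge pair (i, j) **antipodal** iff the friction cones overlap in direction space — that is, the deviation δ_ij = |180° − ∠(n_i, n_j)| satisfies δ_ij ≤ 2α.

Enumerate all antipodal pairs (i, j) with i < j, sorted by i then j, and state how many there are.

count = 7; pairs: (0,4), (1,5), (2,5), (2,6), (2,7), (3,6), (3,7)

α = atan 0.25 = 14.04°;  2α = 28.07°
n_0 = (-0.7513, -0.6600)
n_1 = (+0.5278, -0.8494)
n_2 = (+0.9887, -0.1502)
n_3 = (+0.9840, +0.1783)
n_4 = (+0.6317, +0.7752)
n_5 = (-0.8330, +0.5533)
n_6 = (-0.9999, -0.0118)
n_7 = (-0.9701, -0.2425)
  (0,1): δ = 99.44°  ·
  (0,2): δ = 49.93°  ·
  (0,3): δ = 31.03°  ·
  (0,4): δ = 9.53°  ✓
  (0,5): δ = 105.11°  ·
  (0,6): δ = 139.38°  ·
  (0,7): δ = 152.74°  ·
  (1,2): δ = 130.50°  ·
  (1,3): δ = 111.59°  ·
  (1,4): δ = 71.03°  ·
  (1,5): δ = 24.55°  ✓
  (1,6): δ = 58.82°  ·
  (1,7): δ = 72.18°  ·
  (2,3): δ = 161.09°  ·
  (2,4): δ = 120.54°  ·
  (2,5): δ = 24.96°  ✓
  (2,6): δ = 9.31°  ✓
  (2,7): δ = 22.67°  ✓
  (3,4): δ = 139.44°  ·
  (3,5): δ = 43.86°  ·
  (3,6): δ = 9.60°  ✓
  (3,7): δ = 3.77°  ✓
  (4,5): δ = 84.42°  ·
  (4,6): δ = 50.15°  ·
  (4,7): δ = 36.79°  ·
  (5,6): δ = 145.73°  ·
  (5,7): δ = 132.37°  ·
  (6,7): δ = 166.64°  ·
antipodal pairs: 7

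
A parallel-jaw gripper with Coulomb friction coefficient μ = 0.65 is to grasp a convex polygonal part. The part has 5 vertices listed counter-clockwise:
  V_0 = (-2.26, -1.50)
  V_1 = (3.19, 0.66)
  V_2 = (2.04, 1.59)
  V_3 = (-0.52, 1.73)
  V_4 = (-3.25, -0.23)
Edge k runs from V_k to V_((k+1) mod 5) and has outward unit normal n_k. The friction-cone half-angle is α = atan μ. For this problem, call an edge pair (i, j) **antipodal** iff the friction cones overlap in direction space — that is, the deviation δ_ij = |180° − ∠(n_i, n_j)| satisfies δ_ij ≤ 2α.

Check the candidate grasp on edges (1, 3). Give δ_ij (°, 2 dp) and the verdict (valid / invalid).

α = atan 0.65 = 33.02°;  2α = 66.05°
edge 1: e_1 = (-1.15, +0.93);  n_1 = (+0.6288, +0.7776)
edge 3: e_3 = (-2.73, -1.96);  n_3 = (-0.5832, +0.8123)
∠(n_1, n_3) = 74.64°
δ = |180° − 74.64°| = 105.36°
105.36° > 2α = 66.05°  →  invalid

δ = 105.36°, invalid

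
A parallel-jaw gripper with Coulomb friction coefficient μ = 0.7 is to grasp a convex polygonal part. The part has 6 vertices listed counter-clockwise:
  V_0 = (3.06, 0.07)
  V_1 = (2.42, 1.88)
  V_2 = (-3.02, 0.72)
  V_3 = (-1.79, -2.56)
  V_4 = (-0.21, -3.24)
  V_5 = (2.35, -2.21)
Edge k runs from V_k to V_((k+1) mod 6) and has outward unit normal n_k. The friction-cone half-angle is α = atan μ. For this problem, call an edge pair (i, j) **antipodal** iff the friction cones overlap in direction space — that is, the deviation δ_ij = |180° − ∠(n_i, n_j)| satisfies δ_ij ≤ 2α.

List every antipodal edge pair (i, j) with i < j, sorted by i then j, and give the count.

count = 6; pairs: (0,2), (0,3), (1,3), (1,4), (1,5), (2,5)

α = atan 0.7 = 34.99°;  2α = 69.98°
n_0 = (+0.9428, +0.3334)
n_1 = (-0.2085, +0.9780)
n_2 = (-0.9363, -0.3511)
n_3 = (-0.3953, -0.9185)
n_4 = (+0.3733, -0.9277)
n_5 = (+0.9548, -0.2973)
  (0,1): δ = 97.44°  ·
  (0,2): δ = 1.08°  ✓
  (0,3): δ = 47.24°  ✓
  (0,4): δ = 92.44°  ·
  (0,5): δ = 143.23°  ·
  (1,2): δ = 81.48°  ·
  (1,3): δ = 35.32°  ✓
  (1,4): δ = 9.88°  ✓
  (1,5): δ = 60.67°  ✓
  (2,3): δ = 133.84°  ·
  (2,4): δ = 88.64°  ·
  (2,5): δ = 37.85°  ✓
  (3,4): δ = 134.80°  ·
  (3,5): δ = 84.01°  ·
  (4,5): δ = 129.21°  ·
antipodal pairs: 6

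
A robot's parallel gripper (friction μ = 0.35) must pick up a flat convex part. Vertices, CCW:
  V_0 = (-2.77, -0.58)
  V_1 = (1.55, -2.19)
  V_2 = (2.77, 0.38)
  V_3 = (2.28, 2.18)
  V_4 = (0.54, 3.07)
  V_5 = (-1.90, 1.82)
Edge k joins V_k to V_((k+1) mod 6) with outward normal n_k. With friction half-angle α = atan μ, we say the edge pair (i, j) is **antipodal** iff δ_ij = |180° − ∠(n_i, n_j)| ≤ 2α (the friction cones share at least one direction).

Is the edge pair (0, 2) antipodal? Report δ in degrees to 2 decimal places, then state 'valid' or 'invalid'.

α = atan 0.35 = 19.29°;  2α = 38.58°
edge 0: e_0 = (+4.32, -1.61);  n_0 = (-0.3492, -0.9370)
edge 2: e_2 = (-0.49, +1.80);  n_2 = (+0.9649, +0.2627)
∠(n_0, n_2) = 125.67°
δ = |180° − 125.67°| = 54.33°
54.33° > 2α = 38.58°  →  invalid

δ = 54.33°, invalid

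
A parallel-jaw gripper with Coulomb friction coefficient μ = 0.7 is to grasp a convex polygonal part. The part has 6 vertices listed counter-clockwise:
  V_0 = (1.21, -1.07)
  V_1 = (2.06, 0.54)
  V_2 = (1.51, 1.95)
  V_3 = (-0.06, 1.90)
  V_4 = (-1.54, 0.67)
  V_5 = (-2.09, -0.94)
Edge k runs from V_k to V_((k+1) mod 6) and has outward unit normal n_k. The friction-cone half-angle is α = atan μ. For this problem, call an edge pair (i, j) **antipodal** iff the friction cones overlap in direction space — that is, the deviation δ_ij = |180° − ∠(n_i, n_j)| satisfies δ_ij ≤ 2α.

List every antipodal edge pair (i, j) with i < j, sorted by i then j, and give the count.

α = atan 0.7 = 34.99°;  2α = 69.98°
n_0 = (+0.8843, -0.4669)
n_1 = (+0.9316, +0.3634)
n_2 = (-0.0318, +0.9995)
n_3 = (-0.6392, +0.7691)
n_4 = (-0.9463, +0.3233)
n_5 = (-0.0394, -0.9992)
  (0,1): δ = 130.86°  ·
  (0,2): δ = 60.34°  ✓
  (0,3): δ = 22.44°  ✓
  (0,4): δ = 8.97°  ✓
  (0,5): δ = 115.58°  ·
  (1,2): δ = 109.49°  ·
  (1,3): δ = 71.58°  ·
  (1,4): δ = 40.17°  ✓
  (1,5): δ = 66.43°  ✓
  (2,3): δ = 142.09°  ·
  (2,4): δ = 110.69°  ·
  (2,5): δ = 4.08°  ✓
  (3,4): δ = 148.59°  ·
  (3,5): δ = 41.99°  ✓
  (4,5): δ = 73.40°  ·
antipodal pairs: 7

count = 7; pairs: (0,2), (0,3), (0,4), (1,4), (1,5), (2,5), (3,5)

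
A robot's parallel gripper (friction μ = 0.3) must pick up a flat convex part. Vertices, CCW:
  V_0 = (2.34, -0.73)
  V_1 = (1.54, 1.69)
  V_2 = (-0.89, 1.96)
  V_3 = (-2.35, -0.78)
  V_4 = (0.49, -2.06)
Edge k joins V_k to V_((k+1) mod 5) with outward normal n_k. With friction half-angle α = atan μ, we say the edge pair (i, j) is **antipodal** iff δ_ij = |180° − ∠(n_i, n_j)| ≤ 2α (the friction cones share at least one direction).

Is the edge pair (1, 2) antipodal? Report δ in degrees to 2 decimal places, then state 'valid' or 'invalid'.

α = atan 0.3 = 16.70°;  2α = 33.40°
edge 1: e_1 = (-2.43, +0.27);  n_1 = (+0.1104, +0.9939)
edge 2: e_2 = (-1.46, -2.74);  n_2 = (-0.8825, +0.4703)
∠(n_1, n_2) = 68.29°
δ = |180° − 68.29°| = 111.71°
111.71° > 2α = 33.40°  →  invalid

δ = 111.71°, invalid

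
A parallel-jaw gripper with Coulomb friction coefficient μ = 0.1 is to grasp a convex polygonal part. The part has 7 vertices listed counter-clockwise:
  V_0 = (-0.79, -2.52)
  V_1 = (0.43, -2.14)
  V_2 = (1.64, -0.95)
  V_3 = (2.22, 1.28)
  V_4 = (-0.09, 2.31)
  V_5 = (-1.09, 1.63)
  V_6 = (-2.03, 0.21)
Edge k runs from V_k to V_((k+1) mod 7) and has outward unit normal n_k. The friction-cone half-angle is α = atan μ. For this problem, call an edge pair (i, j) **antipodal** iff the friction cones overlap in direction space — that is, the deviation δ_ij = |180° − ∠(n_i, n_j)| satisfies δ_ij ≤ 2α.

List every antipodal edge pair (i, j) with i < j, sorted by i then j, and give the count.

count = 1; pairs: (1,4)

α = atan 0.1 = 5.71°;  2α = 11.42°
n_0 = (+0.2974, -0.9548)
n_1 = (+0.7012, -0.7130)
n_2 = (+0.9678, -0.2517)
n_3 = (+0.4072, +0.9133)
n_4 = (-0.5623, +0.8269)
n_5 = (-0.8339, +0.5520)
n_6 = (-0.9105, -0.4136)
  (0,1): δ = 152.78°  ·
  (0,2): δ = 121.88°  ·
  (0,3): δ = 41.33°  ·
  (0,4): δ = 16.92°  ·
  (0,5): δ = 39.20°  ·
  (0,6): δ = 97.13°  ·
  (1,2): δ = 149.10°  ·
  (1,3): δ = 68.55°  ·
  (1,4): δ = 10.31°  ✓
  (1,5): δ = 11.97°  ·
  (1,6): δ = 69.91°  ·
  (2,3): δ = 99.45°  ·
  (2,4): δ = 41.21°  ·
  (2,5): δ = 18.92°  ·
  (2,6): δ = 39.01°  ·
  (3,4): δ = 121.75°  ·
  (3,5): δ = 99.47°  ·
  (3,6): δ = 41.54°  ·
  (4,5): δ = 157.72°  ·
  (4,6): δ = 99.79°  ·
  (5,6): δ = 122.07°  ·
antipodal pairs: 1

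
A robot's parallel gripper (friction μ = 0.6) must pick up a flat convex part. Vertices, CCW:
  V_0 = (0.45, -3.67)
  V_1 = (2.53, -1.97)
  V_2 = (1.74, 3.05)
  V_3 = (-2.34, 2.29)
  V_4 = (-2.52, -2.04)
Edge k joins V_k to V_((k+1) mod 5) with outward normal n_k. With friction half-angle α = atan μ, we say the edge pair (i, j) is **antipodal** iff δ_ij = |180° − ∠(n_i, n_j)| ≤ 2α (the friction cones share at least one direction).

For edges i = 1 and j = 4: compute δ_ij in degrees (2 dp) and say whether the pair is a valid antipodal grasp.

α = atan 0.6 = 30.96°;  2α = 61.93°
edge 1: e_1 = (-0.79, +5.02);  n_1 = (+0.9878, +0.1555)
edge 4: e_4 = (+2.97, -1.63);  n_4 = (-0.4811, -0.8767)
∠(n_1, n_4) = 127.70°
δ = |180° − 127.70°| = 52.30°
52.30° ≤ 2α = 61.93°  →  valid

δ = 52.30°, valid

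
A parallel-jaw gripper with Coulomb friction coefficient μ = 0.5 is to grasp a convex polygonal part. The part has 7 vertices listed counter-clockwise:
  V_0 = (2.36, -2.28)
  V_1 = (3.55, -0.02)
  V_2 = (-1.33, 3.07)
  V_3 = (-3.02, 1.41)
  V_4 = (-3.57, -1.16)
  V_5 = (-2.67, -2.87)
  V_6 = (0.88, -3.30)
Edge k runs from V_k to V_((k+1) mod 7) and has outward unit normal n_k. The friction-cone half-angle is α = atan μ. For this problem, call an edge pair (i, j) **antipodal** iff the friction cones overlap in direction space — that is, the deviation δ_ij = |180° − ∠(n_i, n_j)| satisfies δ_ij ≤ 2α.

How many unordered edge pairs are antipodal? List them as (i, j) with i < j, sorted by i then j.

α = atan 0.5 = 26.57°;  2α = 53.13°
n_0 = (+0.8848, -0.4659)
n_1 = (+0.5350, +0.8449)
n_2 = (-0.7007, +0.7134)
n_3 = (-0.9779, +0.2093)
n_4 = (-0.8849, -0.4657)
n_5 = (-0.1202, -0.9927)
n_6 = (+0.5675, -0.8234)
  (0,1): δ = 94.57°  ·
  (0,2): δ = 17.74°  ✓
  (0,3): δ = 15.69°  ✓
  (0,4): δ = 55.53°  ·
  (0,5): δ = 110.86°  ·
  (0,6): δ = 152.34°  ·
  (1,2): δ = 103.17°  ·
  (1,3): δ = 69.74°  ·
  (1,4): δ = 29.90°  ✓
  (1,5): δ = 25.44°  ✓
  (1,6): δ = 66.92°  ·
  (2,3): δ = 146.57°  ·
  (2,4): δ = 106.73°  ·
  (2,5): δ = 51.39°  ✓
  (2,6): δ = 9.91°  ✓
  (3,4): δ = 140.16°  ·
  (3,5): δ = 84.83°  ·
  (3,6): δ = 43.35°  ✓
  (4,5): δ = 124.66°  ·
  (4,6): δ = 83.18°  ·
  (5,6): δ = 138.52°  ·
antipodal pairs: 7

count = 7; pairs: (0,2), (0,3), (1,4), (1,5), (2,5), (2,6), (3,6)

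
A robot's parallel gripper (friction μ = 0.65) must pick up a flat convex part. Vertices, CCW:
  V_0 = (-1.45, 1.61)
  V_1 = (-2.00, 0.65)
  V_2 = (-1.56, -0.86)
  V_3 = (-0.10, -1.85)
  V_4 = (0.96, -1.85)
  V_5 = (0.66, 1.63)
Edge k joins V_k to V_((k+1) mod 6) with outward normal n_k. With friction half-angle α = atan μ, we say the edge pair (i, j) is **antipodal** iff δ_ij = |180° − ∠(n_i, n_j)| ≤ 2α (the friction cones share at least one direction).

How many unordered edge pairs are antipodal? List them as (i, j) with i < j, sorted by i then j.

α = atan 0.65 = 33.02°;  2α = 66.05°
n_0 = (-0.8677, +0.4971)
n_1 = (-0.9601, -0.2798)
n_2 = (-0.5612, -0.8277)
n_3 = (+0.0000, -1.0000)
n_4 = (+0.9963, +0.0859)
n_5 = (-0.0095, +1.0000)
  (0,1): δ = 133.95°  ·
  (0,2): δ = 94.33°  ·
  (0,3): δ = 60.19°  ✓
  (0,4): δ = 34.74°  ✓
  (0,5): δ = 120.35°  ·
  (1,2): δ = 140.39°  ·
  (1,3): δ = 106.25°  ·
  (1,4): δ = 11.32°  ✓
  (1,5): δ = 74.30°  ·
  (2,3): δ = 145.86°  ·
  (2,4): δ = 50.93°  ✓
  (2,5): δ = 34.68°  ✓
  (3,4): δ = 85.07°  ·
  (3,5): δ = 0.54°  ✓
  (4,5): δ = 94.38°  ·
antipodal pairs: 6

count = 6; pairs: (0,3), (0,4), (1,4), (2,4), (2,5), (3,5)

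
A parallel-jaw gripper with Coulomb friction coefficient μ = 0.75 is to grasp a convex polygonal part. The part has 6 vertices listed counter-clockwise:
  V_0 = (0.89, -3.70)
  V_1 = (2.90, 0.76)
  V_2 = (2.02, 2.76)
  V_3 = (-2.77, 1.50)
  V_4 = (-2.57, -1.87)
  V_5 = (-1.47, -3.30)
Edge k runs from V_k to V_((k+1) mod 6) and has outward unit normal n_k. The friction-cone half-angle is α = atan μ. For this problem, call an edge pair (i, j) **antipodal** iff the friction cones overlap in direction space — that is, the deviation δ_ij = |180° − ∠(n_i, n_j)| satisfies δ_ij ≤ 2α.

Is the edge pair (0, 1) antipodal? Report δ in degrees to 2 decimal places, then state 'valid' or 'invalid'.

δ = 131.99°, invalid

α = atan 0.75 = 36.87°;  2α = 73.74°
edge 0: e_0 = (+2.01, +4.46);  n_0 = (+0.9117, -0.4109)
edge 1: e_1 = (-0.88, +2.00);  n_1 = (+0.9153, +0.4027)
∠(n_0, n_1) = 48.01°
δ = |180° − 48.01°| = 131.99°
131.99° > 2α = 73.74°  →  invalid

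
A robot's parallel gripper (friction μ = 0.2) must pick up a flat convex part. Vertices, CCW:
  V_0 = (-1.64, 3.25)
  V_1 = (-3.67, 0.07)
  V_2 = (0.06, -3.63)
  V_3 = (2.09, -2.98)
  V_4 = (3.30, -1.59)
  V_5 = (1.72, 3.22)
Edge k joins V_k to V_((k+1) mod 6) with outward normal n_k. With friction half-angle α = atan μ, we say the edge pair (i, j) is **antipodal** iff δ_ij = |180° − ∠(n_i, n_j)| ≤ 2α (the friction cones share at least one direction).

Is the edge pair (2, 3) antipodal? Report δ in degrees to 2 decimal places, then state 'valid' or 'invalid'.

δ = 148.79°, invalid

α = atan 0.2 = 11.31°;  2α = 22.62°
edge 2: e_2 = (+2.03, +0.65);  n_2 = (+0.3049, -0.9524)
edge 3: e_3 = (+1.21, +1.39);  n_3 = (+0.7543, -0.6566)
∠(n_2, n_3) = 31.21°
δ = |180° − 31.21°| = 148.79°
148.79° > 2α = 22.62°  →  invalid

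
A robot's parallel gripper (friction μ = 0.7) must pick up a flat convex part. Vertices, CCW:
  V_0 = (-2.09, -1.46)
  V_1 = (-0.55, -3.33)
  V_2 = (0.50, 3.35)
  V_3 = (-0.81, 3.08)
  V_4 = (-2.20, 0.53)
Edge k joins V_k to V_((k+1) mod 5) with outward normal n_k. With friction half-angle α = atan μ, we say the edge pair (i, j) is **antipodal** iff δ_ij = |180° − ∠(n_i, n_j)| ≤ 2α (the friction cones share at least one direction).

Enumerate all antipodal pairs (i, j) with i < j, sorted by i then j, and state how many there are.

count = 5; pairs: (0,1), (0,2), (1,2), (1,3), (1,4)

α = atan 0.7 = 34.99°;  2α = 69.98°
n_0 = (-0.7719, -0.6357)
n_1 = (+0.9879, -0.1553)
n_2 = (-0.2019, +0.9794)
n_3 = (-0.8780, +0.4786)
n_4 = (-0.9985, -0.0552)
  (0,1): δ = 48.41°  ✓
  (0,2): δ = 62.17°  ✓
  (0,3): δ = 111.93°  ·
  (0,4): δ = 143.69°  ·
  (1,2): δ = 69.42°  ✓
  (1,3): δ = 19.66°  ✓
  (1,4): δ = 12.10°  ✓
  (2,3): δ = 130.24°  ·
  (2,4): δ = 98.48°  ·
  (3,4): δ = 148.24°  ·
antipodal pairs: 5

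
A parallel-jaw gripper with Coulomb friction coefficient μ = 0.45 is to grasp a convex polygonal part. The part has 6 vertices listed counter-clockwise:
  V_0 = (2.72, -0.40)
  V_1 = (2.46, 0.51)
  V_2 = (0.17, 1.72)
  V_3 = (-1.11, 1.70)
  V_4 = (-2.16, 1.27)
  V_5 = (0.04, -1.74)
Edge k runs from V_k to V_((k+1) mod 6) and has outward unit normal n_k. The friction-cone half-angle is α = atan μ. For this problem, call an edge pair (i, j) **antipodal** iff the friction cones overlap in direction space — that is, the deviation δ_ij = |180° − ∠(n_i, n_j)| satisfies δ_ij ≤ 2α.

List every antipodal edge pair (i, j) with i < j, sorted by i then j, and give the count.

count = 4; pairs: (0,4), (1,4), (2,5), (3,5)

α = atan 0.45 = 24.23°;  2α = 48.46°
n_0 = (+0.9615, +0.2747)
n_1 = (+0.4672, +0.8842)
n_2 = (-0.0156, +0.9999)
n_3 = (-0.3790, +0.9254)
n_4 = (-0.8073, -0.5901)
n_5 = (+0.4472, -0.8944)
  (0,1): δ = 133.80°  ·
  (0,2): δ = 105.05°  ·
  (0,3): δ = 83.68°  ·
  (0,4): δ = 20.22°  ✓
  (0,5): δ = 100.62°  ·
  (1,2): δ = 151.25°  ·
  (1,3): δ = 129.88°  ·
  (1,4): δ = 25.99°  ✓
  (1,5): δ = 54.42°  ·
  (2,3): δ = 158.62°  ·
  (2,4): δ = 54.73°  ·
  (2,5): δ = 25.67°  ✓
  (3,4): δ = 76.11°  ·
  (3,5): δ = 4.29°  ✓
  (4,5): δ = 99.60°  ·
antipodal pairs: 4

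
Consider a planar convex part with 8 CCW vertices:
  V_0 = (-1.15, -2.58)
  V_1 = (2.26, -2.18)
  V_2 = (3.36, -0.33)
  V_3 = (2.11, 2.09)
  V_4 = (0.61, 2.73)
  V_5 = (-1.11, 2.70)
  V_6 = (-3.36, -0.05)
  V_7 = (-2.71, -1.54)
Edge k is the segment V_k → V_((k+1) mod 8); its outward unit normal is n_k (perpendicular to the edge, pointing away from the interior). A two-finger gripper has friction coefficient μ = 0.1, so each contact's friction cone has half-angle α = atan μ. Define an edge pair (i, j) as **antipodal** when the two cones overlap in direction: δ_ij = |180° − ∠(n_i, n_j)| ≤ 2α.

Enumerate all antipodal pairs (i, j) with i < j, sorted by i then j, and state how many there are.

α = atan 0.1 = 5.71°;  2α = 11.42°
n_0 = (+0.1165, -0.9932)
n_1 = (+0.8595, -0.5111)
n_2 = (+0.8885, +0.4589)
n_3 = (+0.3924, +0.9198)
n_4 = (-0.0174, +0.9998)
n_5 = (-0.7740, +0.6332)
n_6 = (-0.9166, -0.3999)
n_7 = (-0.5547, -0.8321)
  (0,1): δ = 127.43°  ·
  (0,2): δ = 69.37°  ·
  (0,3): δ = 29.80°  ·
  (0,4): δ = 5.69°  ✓
  (0,5): δ = 44.02°  ·
  (0,6): δ = 106.88°  ·
  (0,7): δ = 139.62°  ·
  (1,2): δ = 121.95°  ·
  (1,3): δ = 82.37°  ·
  (1,4): δ = 58.27°  ·
  (1,5): δ = 8.55°  ✓
  (1,6): δ = 54.30°  ·
  (1,7): δ = 87.05°  ·
  (2,3): δ = 140.42°  ·
  (2,4): δ = 116.32°  ·
  (2,5): δ = 66.61°  ·
  (2,6): δ = 3.75°  ✓
  (2,7): δ = 28.99°  ·
  (3,4): δ = 155.89°  ·
  (3,5): δ = 106.18°  ·
  (3,6): δ = 43.32°  ·
  (3,7): δ = 10.58°  ✓
  (4,5): δ = 130.29°  ·
  (4,6): δ = 67.43°  ·
  (4,7): δ = 34.69°  ·
  (5,6): δ = 117.14°  ·
  (5,7): δ = 84.40°  ·
  (6,7): δ = 147.26°  ·
antipodal pairs: 4

count = 4; pairs: (0,4), (1,5), (2,6), (3,7)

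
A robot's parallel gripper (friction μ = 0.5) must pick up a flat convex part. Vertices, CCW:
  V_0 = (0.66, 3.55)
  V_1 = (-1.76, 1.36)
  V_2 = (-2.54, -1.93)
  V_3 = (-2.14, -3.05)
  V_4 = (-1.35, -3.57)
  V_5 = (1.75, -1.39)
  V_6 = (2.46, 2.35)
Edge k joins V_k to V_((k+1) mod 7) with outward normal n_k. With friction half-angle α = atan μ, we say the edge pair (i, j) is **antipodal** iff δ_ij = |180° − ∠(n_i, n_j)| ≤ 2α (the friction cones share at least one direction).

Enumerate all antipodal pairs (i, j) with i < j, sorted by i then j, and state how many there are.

count = 7; pairs: (0,4), (0,5), (1,4), (1,5), (2,5), (2,6), (3,6)

α = atan 0.5 = 26.57°;  2α = 53.13°
n_0 = (-0.6710, +0.7415)
n_1 = (-0.9730, +0.2307)
n_2 = (-0.9417, -0.3363)
n_3 = (-0.5498, -0.8353)
n_4 = (+0.5752, -0.8180)
n_5 = (+0.9825, -0.1865)
n_6 = (+0.5547, +0.8321)
  (0,1): δ = 145.48°  ·
  (0,2): δ = 112.49°  ·
  (0,3): δ = 75.50°  ·
  (0,4): δ = 7.03°  ✓
  (0,5): δ = 37.11°  ✓
  (0,6): δ = 104.17°  ·
  (1,2): δ = 147.01°  ·
  (1,3): δ = 110.02°  ·
  (1,4): δ = 41.55°  ✓
  (1,5): δ = 2.59°  ✓
  (1,6): δ = 69.65°  ·
  (2,3): δ = 143.01°  ·
  (2,4): δ = 74.54°  ·
  (2,5): δ = 30.40°  ✓
  (2,6): δ = 36.66°  ✓
  (3,4): δ = 111.53°  ·
  (3,5): δ = 67.40°  ·
  (3,6): δ = 0.34°  ✓
  (4,5): δ = 135.86°  ·
  (4,6): δ = 68.81°  ·
  (5,6): δ = 112.94°  ·
antipodal pairs: 7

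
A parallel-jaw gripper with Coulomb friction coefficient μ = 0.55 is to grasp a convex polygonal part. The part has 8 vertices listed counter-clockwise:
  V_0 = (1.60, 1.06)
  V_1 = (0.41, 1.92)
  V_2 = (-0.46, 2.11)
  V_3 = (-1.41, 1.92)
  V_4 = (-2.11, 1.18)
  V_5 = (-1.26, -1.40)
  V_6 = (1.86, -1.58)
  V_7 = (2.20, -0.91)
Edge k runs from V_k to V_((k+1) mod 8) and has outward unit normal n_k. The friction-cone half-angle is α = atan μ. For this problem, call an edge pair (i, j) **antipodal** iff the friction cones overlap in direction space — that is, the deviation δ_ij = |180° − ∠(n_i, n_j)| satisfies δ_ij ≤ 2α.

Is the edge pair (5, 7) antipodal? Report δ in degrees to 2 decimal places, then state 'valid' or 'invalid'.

δ = 69.76°, invalid

α = atan 0.55 = 28.81°;  2α = 57.62°
edge 5: e_5 = (+3.12, -0.18);  n_5 = (-0.0576, -0.9983)
edge 7: e_7 = (-0.60, +1.97);  n_7 = (+0.9566, +0.2914)
∠(n_5, n_7) = 110.24°
δ = |180° − 110.24°| = 69.76°
69.76° > 2α = 57.62°  →  invalid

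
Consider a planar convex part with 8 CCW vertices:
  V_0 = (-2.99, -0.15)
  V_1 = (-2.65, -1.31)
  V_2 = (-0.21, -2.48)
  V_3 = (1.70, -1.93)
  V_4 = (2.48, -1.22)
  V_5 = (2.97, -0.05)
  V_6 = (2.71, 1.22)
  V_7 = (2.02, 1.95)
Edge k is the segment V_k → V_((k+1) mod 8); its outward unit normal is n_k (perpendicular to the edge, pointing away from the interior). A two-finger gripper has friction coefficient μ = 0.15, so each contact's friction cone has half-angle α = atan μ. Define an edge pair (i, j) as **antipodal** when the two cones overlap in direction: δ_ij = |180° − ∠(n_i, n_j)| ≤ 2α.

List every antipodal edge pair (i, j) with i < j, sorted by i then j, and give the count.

count = 2; pairs: (0,5), (2,7)

α = atan 0.15 = 8.53°;  2α = 17.06°
n_0 = (-0.9596, -0.2813)
n_1 = (-0.4324, -0.9017)
n_2 = (+0.2767, -0.9610)
n_3 = (+0.6731, -0.7395)
n_4 = (+0.9224, -0.3863)
n_5 = (+0.9797, +0.2006)
n_6 = (+0.7267, +0.6869)
n_7 = (-0.3866, +0.9223)
  (0,1): δ = 131.95°  ·
  (0,2): δ = 90.27°  ·
  (0,3): δ = 64.03°  ·
  (0,4): δ = 39.06°  ·
  (0,5): δ = 4.77°  ✓
  (0,6): δ = 27.05°  ·
  (0,7): δ = 96.41°  ·
  (1,2): δ = 138.32°  ·
  (1,3): δ = 112.07°  ·
  (1,4): δ = 87.11°  ·
  (1,5): δ = 52.81°  ·
  (1,6): δ = 21.00°  ·
  (1,7): δ = 48.36°  ·
  (2,3): δ = 153.75°  ·
  (2,4): δ = 128.79°  ·
  (2,5): δ = 94.49°  ·
  (2,6): δ = 62.68°  ·
  (2,7): δ = 6.68°  ✓
  (3,4): δ = 155.03°  ·
  (3,5): δ = 120.74°  ·
  (3,6): δ = 88.92°  ·
  (3,7): δ = 19.57°  ·
  (4,5): δ = 145.71°  ·
  (4,6): δ = 113.89°  ·
  (4,7): δ = 44.53°  ·
  (5,6): δ = 148.18°  ·
  (5,7): δ = 78.83°  ·
  (6,7): δ = 110.64°  ·
antipodal pairs: 2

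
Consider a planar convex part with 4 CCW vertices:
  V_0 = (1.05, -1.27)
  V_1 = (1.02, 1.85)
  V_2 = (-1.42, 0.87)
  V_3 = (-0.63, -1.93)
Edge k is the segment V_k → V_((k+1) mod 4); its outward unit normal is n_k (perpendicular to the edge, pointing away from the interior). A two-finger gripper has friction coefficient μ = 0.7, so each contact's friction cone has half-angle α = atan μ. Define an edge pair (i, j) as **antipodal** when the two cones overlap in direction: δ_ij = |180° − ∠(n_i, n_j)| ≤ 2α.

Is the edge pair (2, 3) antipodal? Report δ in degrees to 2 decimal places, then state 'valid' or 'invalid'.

α = atan 0.7 = 34.99°;  2α = 69.98°
edge 2: e_2 = (+0.79, -2.80);  n_2 = (-0.9624, -0.2715)
edge 3: e_3 = (+1.68, +0.66);  n_3 = (+0.3657, -0.9308)
∠(n_2, n_3) = 95.69°
δ = |180° − 95.69°| = 84.31°
84.31° > 2α = 69.98°  →  invalid

δ = 84.31°, invalid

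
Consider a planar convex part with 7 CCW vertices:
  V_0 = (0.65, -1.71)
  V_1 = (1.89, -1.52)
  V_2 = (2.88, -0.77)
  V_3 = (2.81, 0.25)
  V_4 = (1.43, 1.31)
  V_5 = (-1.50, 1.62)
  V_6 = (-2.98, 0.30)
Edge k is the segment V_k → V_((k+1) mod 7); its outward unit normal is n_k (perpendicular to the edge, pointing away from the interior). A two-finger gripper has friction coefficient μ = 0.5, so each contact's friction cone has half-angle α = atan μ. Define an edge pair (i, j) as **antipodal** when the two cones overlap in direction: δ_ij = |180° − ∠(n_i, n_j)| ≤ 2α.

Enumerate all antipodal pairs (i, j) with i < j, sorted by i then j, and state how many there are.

count = 8; pairs: (0,3), (0,4), (0,5), (1,4), (1,5), (2,5), (3,6), (4,6)

α = atan 0.5 = 26.57°;  2α = 53.13°
n_0 = (+0.1515, -0.9885)
n_1 = (+0.6039, -0.7971)
n_2 = (+0.9977, +0.0685)
n_3 = (+0.6092, +0.7931)
n_4 = (+0.1052, +0.9944)
n_5 = (-0.6656, +0.7463)
n_6 = (-0.4844, -0.8748)
  (0,1): δ = 151.56°  ·
  (0,2): δ = 94.79°  ·
  (0,3): δ = 46.24°  ✓
  (0,4): δ = 14.75°  ✓
  (0,5): δ = 33.02°  ✓
  (0,6): δ = 142.31°  ·
  (1,2): δ = 123.22°  ·
  (1,3): δ = 74.68°  ·
  (1,4): δ = 43.19°  ✓
  (1,5): δ = 4.58°  ✓
  (1,6): δ = 113.88°  ·
  (2,3): δ = 131.45°  ·
  (2,4): δ = 99.97°  ·
  (2,5): δ = 52.20°  ✓
  (2,6): δ = 57.10°  ·
  (3,4): δ = 148.51°  ·
  (3,5): δ = 100.74°  ·
  (3,6): δ = 8.55°  ✓
  (4,5): δ = 132.23°  ·
  (4,6): δ = 22.93°  ✓
  (5,6): δ = 70.70°  ·
antipodal pairs: 8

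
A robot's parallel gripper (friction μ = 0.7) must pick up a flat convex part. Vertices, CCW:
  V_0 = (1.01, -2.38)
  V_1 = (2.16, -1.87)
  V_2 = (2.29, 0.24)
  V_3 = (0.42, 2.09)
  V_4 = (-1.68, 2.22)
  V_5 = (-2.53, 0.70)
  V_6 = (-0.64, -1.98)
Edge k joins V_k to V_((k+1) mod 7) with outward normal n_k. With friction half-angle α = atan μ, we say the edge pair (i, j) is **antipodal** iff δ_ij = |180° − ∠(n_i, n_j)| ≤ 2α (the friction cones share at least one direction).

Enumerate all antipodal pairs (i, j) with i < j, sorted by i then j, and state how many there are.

α = atan 0.7 = 34.99°;  2α = 69.98°
n_0 = (+0.4054, -0.9141)
n_1 = (+0.9981, -0.0615)
n_2 = (+0.7033, +0.7109)
n_3 = (+0.0618, +0.9981)
n_4 = (-0.8728, +0.4881)
n_5 = (-0.8172, -0.5763)
n_6 = (-0.2356, -0.9719)
  (0,1): δ = 117.44°  ·
  (0,2): δ = 68.61°  ✓
  (0,3): δ = 27.46°  ✓
  (0,4): δ = 36.87°  ✓
  (0,5): δ = 101.28°  ·
  (0,6): δ = 142.46°  ·
  (1,2): δ = 131.17°  ·
  (1,3): δ = 90.02°  ·
  (1,4): δ = 25.69°  ✓
  (1,5): δ = 38.72°  ✓
  (1,6): δ = 79.90°  ·
  (2,3): δ = 138.85°  ·
  (2,4): δ = 74.52°  ·
  (2,5): δ = 10.12°  ✓
  (2,6): δ = 31.06°  ✓
  (3,4): δ = 115.67°  ·
  (3,5): δ = 51.27°  ✓
  (3,6): δ = 10.08°  ✓
  (4,5): δ = 115.59°  ·
  (4,6): δ = 74.41°  ·
  (5,6): δ = 138.82°  ·
antipodal pairs: 9

count = 9; pairs: (0,2), (0,3), (0,4), (1,4), (1,5), (2,5), (2,6), (3,5), (3,6)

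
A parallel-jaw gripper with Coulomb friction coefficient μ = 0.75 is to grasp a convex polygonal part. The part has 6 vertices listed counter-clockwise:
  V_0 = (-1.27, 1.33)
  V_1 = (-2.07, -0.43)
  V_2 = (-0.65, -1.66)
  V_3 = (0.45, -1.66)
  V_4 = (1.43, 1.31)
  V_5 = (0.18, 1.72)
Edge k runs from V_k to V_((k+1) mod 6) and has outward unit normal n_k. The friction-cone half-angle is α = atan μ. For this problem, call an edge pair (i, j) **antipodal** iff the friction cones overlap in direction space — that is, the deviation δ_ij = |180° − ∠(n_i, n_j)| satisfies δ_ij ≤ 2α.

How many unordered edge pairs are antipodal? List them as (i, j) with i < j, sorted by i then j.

α = atan 0.75 = 36.87°;  2α = 73.74°
n_0 = (-0.9104, +0.4138)
n_1 = (-0.6547, -0.7559)
n_2 = (+0.0000, -1.0000)
n_3 = (+0.9496, -0.3133)
n_4 = (+0.3117, +0.9502)
n_5 = (-0.2597, +0.9657)
  (0,1): δ = 106.46°  ·
  (0,2): δ = 65.56°  ✓
  (0,3): δ = 6.18°  ✓
  (0,4): δ = 96.28°  ·
  (0,5): δ = 129.50°  ·
  (1,2): δ = 139.10°  ·
  (1,3): δ = 67.36°  ✓
  (1,4): δ = 22.74°  ✓
  (1,5): δ = 55.95°  ✓
  (2,3): δ = 108.26°  ·
  (2,4): δ = 18.16°  ✓
  (2,5): δ = 15.05°  ✓
  (3,4): δ = 89.90°  ·
  (3,5): δ = 56.68°  ✓
  (4,5): δ = 146.79°  ·
antipodal pairs: 8

count = 8; pairs: (0,2), (0,3), (1,3), (1,4), (1,5), (2,4), (2,5), (3,5)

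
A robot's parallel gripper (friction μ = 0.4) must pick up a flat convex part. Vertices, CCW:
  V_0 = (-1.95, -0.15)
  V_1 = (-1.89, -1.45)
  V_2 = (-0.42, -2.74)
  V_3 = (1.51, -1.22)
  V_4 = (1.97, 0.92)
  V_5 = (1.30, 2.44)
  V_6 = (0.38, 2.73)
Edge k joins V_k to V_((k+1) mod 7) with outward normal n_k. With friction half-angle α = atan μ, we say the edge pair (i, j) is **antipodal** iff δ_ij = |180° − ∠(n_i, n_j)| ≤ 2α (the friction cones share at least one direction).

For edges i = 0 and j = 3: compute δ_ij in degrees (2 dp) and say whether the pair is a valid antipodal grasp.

α = atan 0.4 = 21.80°;  2α = 43.60°
edge 0: e_0 = (+0.06, -1.30);  n_0 = (-0.9989, -0.0461)
edge 3: e_3 = (+0.46, +2.14);  n_3 = (+0.9777, -0.2102)
∠(n_0, n_3) = 165.23°
δ = |180° − 165.23°| = 14.77°
14.77° ≤ 2α = 43.60°  →  valid

δ = 14.77°, valid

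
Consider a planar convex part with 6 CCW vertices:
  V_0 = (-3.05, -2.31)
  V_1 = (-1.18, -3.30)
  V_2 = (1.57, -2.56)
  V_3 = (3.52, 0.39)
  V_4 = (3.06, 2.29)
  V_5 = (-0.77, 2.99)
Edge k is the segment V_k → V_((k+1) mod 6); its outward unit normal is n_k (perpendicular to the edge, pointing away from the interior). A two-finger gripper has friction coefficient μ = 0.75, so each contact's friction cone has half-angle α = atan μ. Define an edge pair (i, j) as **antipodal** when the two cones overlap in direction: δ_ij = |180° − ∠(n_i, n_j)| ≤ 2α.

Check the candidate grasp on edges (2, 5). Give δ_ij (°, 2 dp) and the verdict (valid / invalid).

α = atan 0.75 = 36.87°;  2α = 73.74°
edge 2: e_2 = (+1.95, +2.95);  n_2 = (+0.8342, -0.5514)
edge 5: e_5 = (-2.28, -5.30);  n_5 = (-0.9186, +0.3952)
∠(n_2, n_5) = 169.81°
δ = |180° − 169.81°| = 10.19°
10.19° ≤ 2α = 73.74°  →  valid

δ = 10.19°, valid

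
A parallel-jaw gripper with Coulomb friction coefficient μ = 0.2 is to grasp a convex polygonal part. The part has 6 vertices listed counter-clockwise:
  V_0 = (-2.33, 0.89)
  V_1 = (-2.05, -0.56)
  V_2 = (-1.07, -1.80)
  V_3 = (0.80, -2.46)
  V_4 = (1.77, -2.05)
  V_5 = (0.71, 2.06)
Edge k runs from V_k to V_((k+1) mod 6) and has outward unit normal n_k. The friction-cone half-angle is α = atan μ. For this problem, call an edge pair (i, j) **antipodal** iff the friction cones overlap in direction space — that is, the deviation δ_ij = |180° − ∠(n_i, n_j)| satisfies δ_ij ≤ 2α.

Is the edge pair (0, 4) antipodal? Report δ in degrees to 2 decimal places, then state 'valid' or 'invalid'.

δ = 3.53°, valid

α = atan 0.2 = 11.31°;  2α = 22.62°
edge 0: e_0 = (+0.28, -1.45);  n_0 = (-0.9819, -0.1896)
edge 4: e_4 = (-1.06, +4.11);  n_4 = (+0.9683, +0.2497)
∠(n_0, n_4) = 176.47°
δ = |180° − 176.47°| = 3.53°
3.53° ≤ 2α = 22.62°  →  valid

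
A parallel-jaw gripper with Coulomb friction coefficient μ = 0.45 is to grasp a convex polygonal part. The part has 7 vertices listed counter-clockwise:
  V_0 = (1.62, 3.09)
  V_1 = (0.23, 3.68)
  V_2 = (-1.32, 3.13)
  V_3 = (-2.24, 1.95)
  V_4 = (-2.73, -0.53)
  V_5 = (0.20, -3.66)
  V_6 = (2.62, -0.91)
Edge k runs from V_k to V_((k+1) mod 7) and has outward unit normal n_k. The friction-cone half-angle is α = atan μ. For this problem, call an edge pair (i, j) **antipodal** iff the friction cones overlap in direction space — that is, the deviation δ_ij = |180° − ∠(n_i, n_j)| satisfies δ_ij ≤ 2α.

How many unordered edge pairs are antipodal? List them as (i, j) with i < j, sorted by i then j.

α = atan 0.45 = 24.23°;  2α = 48.46°
n_0 = (+0.3907, +0.9205)
n_1 = (-0.3344, +0.9424)
n_2 = (-0.7886, +0.6149)
n_3 = (-0.9810, +0.1938)
n_4 = (-0.7300, -0.6834)
n_5 = (+0.7507, -0.6606)
n_6 = (+0.9701, +0.2425)
  (0,1): δ = 137.46°  ·
  (0,2): δ = 104.94°  ·
  (0,3): δ = 78.18°  ·
  (0,4): δ = 23.89°  ✓
  (0,5): δ = 71.65°  ·
  (0,6): δ = 127.04°  ·
  (1,2): δ = 147.48°  ·
  (1,3): δ = 120.71°  ·
  (1,4): δ = 66.43°  ·
  (1,5): δ = 29.12°  ✓
  (1,6): δ = 84.50°  ·
  (2,3): δ = 153.23°  ·
  (2,4): δ = 98.95°  ·
  (2,5): δ = 3.41°  ✓
  (2,6): δ = 51.98°  ·
  (3,4): δ = 125.71°  ·
  (3,5): δ = 30.17°  ✓
  (3,6): δ = 25.21°  ✓
  (4,5): δ = 84.46°  ·
  (4,6): δ = 29.07°  ✓
  (5,6): δ = 124.62°  ·
antipodal pairs: 6

count = 6; pairs: (0,4), (1,5), (2,5), (3,5), (3,6), (4,6)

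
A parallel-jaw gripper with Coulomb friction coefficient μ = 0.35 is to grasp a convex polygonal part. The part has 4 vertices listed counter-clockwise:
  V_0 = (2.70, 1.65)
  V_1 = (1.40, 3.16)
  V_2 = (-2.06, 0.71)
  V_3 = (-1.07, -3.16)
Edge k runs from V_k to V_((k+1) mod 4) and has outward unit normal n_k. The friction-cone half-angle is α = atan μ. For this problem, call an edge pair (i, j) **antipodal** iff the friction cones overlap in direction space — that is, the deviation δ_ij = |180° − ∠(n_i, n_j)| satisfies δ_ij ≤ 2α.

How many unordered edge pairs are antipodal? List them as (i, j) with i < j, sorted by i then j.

α = atan 0.35 = 19.29°;  2α = 38.58°
n_0 = (+0.7578, +0.6524)
n_1 = (-0.5779, +0.8161)
n_2 = (-0.9688, -0.2478)
n_3 = (+0.7871, -0.6169)
  (0,1): δ = 95.42°  ·
  (0,2): δ = 26.38°  ✓
  (0,3): δ = 101.19°  ·
  (1,2): δ = 110.95°  ·
  (1,3): δ = 16.61°  ✓
  (2,3): δ = 52.44°  ·
antipodal pairs: 2

count = 2; pairs: (0,2), (1,3)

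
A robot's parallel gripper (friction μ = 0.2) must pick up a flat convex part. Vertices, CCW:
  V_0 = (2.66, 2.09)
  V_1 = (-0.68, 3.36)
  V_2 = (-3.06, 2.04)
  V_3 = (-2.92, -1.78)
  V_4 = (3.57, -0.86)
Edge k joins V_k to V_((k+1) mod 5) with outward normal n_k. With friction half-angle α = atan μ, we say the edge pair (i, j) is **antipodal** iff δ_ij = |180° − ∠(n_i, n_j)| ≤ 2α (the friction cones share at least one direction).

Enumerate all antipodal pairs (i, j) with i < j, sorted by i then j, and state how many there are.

α = atan 0.2 = 11.31°;  2α = 22.62°
n_0 = (+0.3554, +0.9347)
n_1 = (-0.4850, +0.8745)
n_2 = (-0.9993, -0.0366)
n_3 = (+0.1404, -0.9901)
n_4 = (+0.9556, +0.2948)
  (0,1): δ = 130.17°  ·
  (0,2): δ = 67.08°  ·
  (0,3): δ = 28.89°  ·
  (0,4): δ = 127.96°  ·
  (1,2): δ = 116.91°  ·
  (1,3): δ = 20.95°  ✓
  (1,4): δ = 78.13°  ·
  (2,3): δ = 84.03°  ·
  (2,4): δ = 15.04°  ✓
  (3,4): δ = 80.92°  ·
antipodal pairs: 2

count = 2; pairs: (1,3), (2,4)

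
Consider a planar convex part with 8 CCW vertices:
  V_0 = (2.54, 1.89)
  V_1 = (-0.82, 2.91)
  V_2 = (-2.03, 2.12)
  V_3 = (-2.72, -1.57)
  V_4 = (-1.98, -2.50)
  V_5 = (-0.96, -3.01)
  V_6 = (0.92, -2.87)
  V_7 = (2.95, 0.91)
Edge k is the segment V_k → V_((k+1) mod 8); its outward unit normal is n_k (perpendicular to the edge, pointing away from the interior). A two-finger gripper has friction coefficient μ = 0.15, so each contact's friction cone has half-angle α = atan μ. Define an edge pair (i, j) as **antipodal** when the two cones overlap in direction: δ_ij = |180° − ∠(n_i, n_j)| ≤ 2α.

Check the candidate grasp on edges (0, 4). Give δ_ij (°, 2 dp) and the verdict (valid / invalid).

α = atan 0.15 = 8.53°;  2α = 17.06°
edge 0: e_0 = (-3.36, +1.02);  n_0 = (+0.2905, +0.9569)
edge 4: e_4 = (+1.02, -0.51);  n_4 = (-0.4472, -0.8944)
∠(n_0, n_4) = 170.32°
δ = |180° − 170.32°| = 9.68°
9.68° ≤ 2α = 17.06°  →  valid

δ = 9.68°, valid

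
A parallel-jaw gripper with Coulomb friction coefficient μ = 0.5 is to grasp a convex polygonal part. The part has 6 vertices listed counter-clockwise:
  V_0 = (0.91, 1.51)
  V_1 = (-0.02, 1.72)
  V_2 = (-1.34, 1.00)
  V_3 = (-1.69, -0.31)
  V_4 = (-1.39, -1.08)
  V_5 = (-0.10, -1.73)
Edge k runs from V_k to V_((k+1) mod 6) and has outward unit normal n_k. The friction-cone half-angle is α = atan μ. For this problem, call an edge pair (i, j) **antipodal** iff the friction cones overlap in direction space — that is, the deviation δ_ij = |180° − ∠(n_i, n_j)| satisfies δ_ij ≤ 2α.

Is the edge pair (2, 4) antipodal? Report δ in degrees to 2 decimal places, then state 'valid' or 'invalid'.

δ = 101.78°, invalid

α = atan 0.5 = 26.57°;  2α = 53.13°
edge 2: e_2 = (-0.35, -1.31);  n_2 = (-0.9661, +0.2581)
edge 4: e_4 = (+1.29, -0.65);  n_4 = (-0.4500, -0.8930)
∠(n_2, n_4) = 78.22°
δ = |180° − 78.22°| = 101.78°
101.78° > 2α = 53.13°  →  invalid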